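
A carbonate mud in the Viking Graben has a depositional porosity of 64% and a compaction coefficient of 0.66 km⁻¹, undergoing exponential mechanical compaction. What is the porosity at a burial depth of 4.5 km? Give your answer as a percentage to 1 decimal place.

3.3%

n = n₀·exp(−β·d) = 0.64 × exp(−0.66 × 4.5) = 0.64 × exp(−2.97)
  = 0.64 × 0.0513 = 0.0328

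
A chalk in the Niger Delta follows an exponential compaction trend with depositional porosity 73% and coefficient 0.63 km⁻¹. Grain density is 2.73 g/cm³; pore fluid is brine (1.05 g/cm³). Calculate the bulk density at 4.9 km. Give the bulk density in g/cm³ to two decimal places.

Porosity at depth: phi = 0.73·exp(−0.63×4.9) = 0.73×0.0456 = 0.0333
Bulk density: ρ_b = (1−phi)ρ_g + phi·ρ_f = 0.9667×2.73 + 0.0333×1.05
       = 2.639 + 0.035 = 2.674 g/cm³

2.67 g/cm³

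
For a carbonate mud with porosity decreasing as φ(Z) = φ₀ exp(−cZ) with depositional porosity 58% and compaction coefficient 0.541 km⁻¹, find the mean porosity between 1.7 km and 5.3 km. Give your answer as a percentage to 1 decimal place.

10.2%

⟨φ⟩ = (1/(Z₂−Z₁)) ∫ φ₀ e^(−cZ) dZ = φ₀·(e^(−c·Z₁) − e^(−c·Z₂)) / (c·(Z₂−Z₁))
e^(−0.541×1.7) = 0.3986; e^(−0.541×5.3) = 0.0569
⟨φ⟩ = 0.58 × (0.3986 − 0.0569) / (0.541 × 3.6) = 0.58 × 0.1755 = 0.1018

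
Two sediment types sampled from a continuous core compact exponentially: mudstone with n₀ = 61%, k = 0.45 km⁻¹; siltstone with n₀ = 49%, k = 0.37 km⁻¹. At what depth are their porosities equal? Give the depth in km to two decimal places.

2.74 km

Set n₀ₐ e^(−kₐZ) = n₀ᵦ e^(−kᵦZ) ⇒ ln(n₀ₐ/n₀ᵦ) = (kₐ − kᵦ)·Z
Z = ln(0.61/0.49) / (0.45 − 0.37) = 0.2191 / 0.08 = 2.738 km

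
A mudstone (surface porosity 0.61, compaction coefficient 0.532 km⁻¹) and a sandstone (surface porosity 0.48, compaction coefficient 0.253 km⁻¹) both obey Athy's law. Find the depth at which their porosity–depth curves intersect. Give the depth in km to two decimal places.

0.86 km

Set n₀ₐ e^(−βₐZ) = n₀ᵦ e^(−βᵦZ) ⇒ ln(n₀ₐ/n₀ᵦ) = (βₐ − βᵦ)·Z
Z = ln(0.61/0.48) / (0.532 − 0.253) = 0.2397 / 0.279 = 0.859 km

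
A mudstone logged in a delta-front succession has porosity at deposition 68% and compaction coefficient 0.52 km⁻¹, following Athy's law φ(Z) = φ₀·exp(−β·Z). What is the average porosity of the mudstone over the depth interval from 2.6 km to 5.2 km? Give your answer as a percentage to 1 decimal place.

9.6%

⟨φ⟩ = (1/(Z₂−Z₁)) ∫ φ₀ e^(−βZ) dZ = φ₀·(e^(−β·Z₁) − e^(−β·Z₂)) / (β·(Z₂−Z₁))
e^(−0.52×2.6) = 0.2587; e^(−0.52×5.2) = 0.0669
⟨φ⟩ = 0.68 × (0.2587 − 0.0669) / (0.52 × 2.6) = 0.68 × 0.1419 = 0.0965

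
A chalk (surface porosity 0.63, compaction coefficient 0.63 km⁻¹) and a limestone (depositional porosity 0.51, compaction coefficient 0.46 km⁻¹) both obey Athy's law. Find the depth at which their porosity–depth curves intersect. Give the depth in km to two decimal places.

Set phi₀ₐ e^(−βₐZ) = phi₀ᵦ e^(−βᵦZ) ⇒ ln(phi₀ₐ/phi₀ᵦ) = (βₐ − βᵦ)·Z
Z = ln(0.63/0.51) / (0.63 − 0.46) = 0.2113 / 0.17 = 1.243 km

1.24 km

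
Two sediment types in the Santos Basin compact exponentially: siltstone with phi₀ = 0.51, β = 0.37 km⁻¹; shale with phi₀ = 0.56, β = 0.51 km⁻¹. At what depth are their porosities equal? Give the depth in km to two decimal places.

Set phi₀ₐ e^(−βₐZ) = phi₀ᵦ e^(−βᵦZ) ⇒ ln(phi₀ₐ/phi₀ᵦ) = (βₐ − βᵦ)·Z
Z = ln(0.51/0.56) / (0.37 − 0.51) = -0.0935 / -0.14 = 0.668 km

0.67 km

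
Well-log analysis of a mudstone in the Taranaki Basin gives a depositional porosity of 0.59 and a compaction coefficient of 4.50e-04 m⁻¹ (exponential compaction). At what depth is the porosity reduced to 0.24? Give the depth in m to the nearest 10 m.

Working in km (1 km = 1000 m; k in km⁻¹ = k in m⁻¹ × 1000):
Invert Athy's law: Z = ln(n₀/n) / k
Z = ln(0.59/0.24) / 0.45 = ln(2.458) / 0.45 = 0.8995 / 0.45 = 1.999 km

2000 m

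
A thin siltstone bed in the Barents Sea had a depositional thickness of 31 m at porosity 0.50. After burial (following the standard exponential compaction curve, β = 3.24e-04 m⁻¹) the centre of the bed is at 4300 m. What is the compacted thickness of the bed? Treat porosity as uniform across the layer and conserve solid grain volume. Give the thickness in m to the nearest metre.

18 m

Working in km (1 km = 1000 m; β in km⁻¹ = β in m⁻¹ × 1000):
Porosity at 4.3 km: n = 0.5·exp(−0.324×4.3) = 0.1241
Solid-volume conservation: h(1−n) = h₀(1−n₀) ⇒ h = h₀·(1−n₀)/(1−n)
h = 0.031 × (1 − 0.5)/(1 − 0.1241) = 0.031 × 0.5709 = 0.0177 km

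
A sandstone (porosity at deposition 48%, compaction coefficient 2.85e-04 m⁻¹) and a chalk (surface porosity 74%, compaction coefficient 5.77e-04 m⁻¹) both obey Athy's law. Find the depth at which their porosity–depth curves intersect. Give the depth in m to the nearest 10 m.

Working in km (1 km = 1000 m; c in km⁻¹ = c in m⁻¹ × 1000):
Set φ₀ₐ e^(−cₐz) = φ₀ᵦ e^(−cᵦz) ⇒ ln(φ₀ₐ/φ₀ᵦ) = (cₐ − cᵦ)·z
z = ln(0.48/0.74) / (0.285 − 0.577) = -0.4329 / -0.292 = 1.482 km

1480 m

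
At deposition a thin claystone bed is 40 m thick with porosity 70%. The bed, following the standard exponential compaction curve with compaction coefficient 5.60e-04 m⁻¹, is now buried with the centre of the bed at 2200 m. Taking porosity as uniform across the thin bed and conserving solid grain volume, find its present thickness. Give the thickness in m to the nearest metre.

15 m

Working in km (1 km = 1000 m; k in km⁻¹ = k in m⁻¹ × 1000):
Porosity at 2.2 km: phi = 0.7·exp(−0.56×2.2) = 0.2042
Solid-volume conservation: h(1−phi) = h₀(1−phi₀) ⇒ h = h₀·(1−phi₀)/(1−phi)
h = 0.04 × (1 − 0.7)/(1 − 0.2042) = 0.04 × 0.3770 = 0.0151 km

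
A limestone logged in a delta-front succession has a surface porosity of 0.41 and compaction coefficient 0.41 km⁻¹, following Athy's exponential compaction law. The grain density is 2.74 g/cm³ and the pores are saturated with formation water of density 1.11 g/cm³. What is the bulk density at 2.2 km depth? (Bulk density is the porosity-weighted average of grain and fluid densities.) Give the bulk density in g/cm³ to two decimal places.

Porosity at depth: φ = 0.41·exp(−0.41×2.2) = 0.41×0.4058 = 0.1664
Bulk density: ρ_b = (1−φ)ρ_g + φ·ρ_f = 0.8336×2.74 + 0.1664×1.11
       = 2.284 + 0.185 = 2.469 g/cm³

2.47 g/cm³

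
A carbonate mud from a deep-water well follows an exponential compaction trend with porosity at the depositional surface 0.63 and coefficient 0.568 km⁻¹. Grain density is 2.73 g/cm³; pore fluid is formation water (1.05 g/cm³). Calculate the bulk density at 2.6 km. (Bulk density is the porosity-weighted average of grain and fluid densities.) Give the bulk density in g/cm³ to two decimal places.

Porosity at depth: n = 0.63·exp(−0.568×2.6) = 0.63×0.2284 = 0.1439
Bulk density: ρ_b = (1−n)ρ_g + n·ρ_f = 0.8561×2.73 + 0.1439×1.05
       = 2.337 + 0.151 = 2.488 g/cm³

2.49 g/cm³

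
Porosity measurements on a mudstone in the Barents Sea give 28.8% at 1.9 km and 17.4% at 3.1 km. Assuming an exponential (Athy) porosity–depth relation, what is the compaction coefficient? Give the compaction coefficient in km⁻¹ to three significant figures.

0.420 km⁻¹

Athy: phi(Z) = phi₀ e^(−βZ) ⇒ phi₁/phi₂ = e^{β(Z₂−Z₁)} ⇒ β = ln(phi₁/phi₂)/(Z₂−Z₁)
β = ln(0.288/0.174) / (3.1 − 1.9) = ln(1.655) / 1.2 = 0.5039 / 1.2 = 0.4199 km⁻¹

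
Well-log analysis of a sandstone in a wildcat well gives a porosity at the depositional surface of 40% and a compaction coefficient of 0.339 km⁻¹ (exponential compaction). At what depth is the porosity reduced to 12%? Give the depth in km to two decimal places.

3.55 km

Invert Athy's law: d = ln(n₀/n) / β
d = ln(0.4/0.12) / 0.339 = ln(3.333) / 0.339 = 1.2040 / 0.339 = 3.552 km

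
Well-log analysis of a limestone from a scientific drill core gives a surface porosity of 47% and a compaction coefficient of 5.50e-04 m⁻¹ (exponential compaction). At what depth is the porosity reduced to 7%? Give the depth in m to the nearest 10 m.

Working in km (1 km = 1000 m; β in km⁻¹ = β in m⁻¹ × 1000):
Invert Athy's law: z = ln(φ₀/φ) / β
z = ln(0.47/0.07) / 0.55 = ln(6.714) / 0.55 = 1.9042 / 0.55 = 3.462 km

3460 m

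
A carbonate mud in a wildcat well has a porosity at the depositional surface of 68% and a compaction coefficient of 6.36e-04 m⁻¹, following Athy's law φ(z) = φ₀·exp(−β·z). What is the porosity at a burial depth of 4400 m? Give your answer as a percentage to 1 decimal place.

4.1%

Working in km (1 km = 1000 m; β in km⁻¹ = β in m⁻¹ × 1000):
φ = φ₀·exp(−β·z) = 0.68 × exp(−0.636 × 4.4) = 0.68 × exp(−2.798)
  = 0.68 × 0.0609 = 0.0414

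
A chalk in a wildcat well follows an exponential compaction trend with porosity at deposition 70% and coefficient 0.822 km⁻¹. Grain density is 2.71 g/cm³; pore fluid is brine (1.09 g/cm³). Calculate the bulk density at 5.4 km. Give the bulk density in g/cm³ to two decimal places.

2.70 g/cm³

Porosity at depth: phi = 0.7·exp(−0.822×5.4) = 0.7×0.0118 = 0.0083
Bulk density: ρ_b = (1−phi)ρ_g + phi·ρ_f = 0.9917×2.71 + 0.0083×1.09
       = 2.688 + 0.009 = 2.697 g/cm³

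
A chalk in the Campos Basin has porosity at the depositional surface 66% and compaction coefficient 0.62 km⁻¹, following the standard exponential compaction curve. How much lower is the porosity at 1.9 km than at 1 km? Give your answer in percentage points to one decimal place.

15.2 percentage points

phi(1) = 0.66·e^(−0.62×1) = 0.3550
phi(1.9) = 0.66·e^(−0.62×1.9) = 0.2032
Δphi = 0.3550 − 0.2032 = 0.1518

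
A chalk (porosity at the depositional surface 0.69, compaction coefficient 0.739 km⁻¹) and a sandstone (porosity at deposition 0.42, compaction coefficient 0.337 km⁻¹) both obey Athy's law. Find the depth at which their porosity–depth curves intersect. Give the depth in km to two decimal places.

1.23 km

Set φ₀ₐ e^(−βₐd) = φ₀ᵦ e^(−βᵦd) ⇒ ln(φ₀ₐ/φ₀ᵦ) = (βₐ − βᵦ)·d
d = ln(0.69/0.42) / (0.739 − 0.337) = 0.4964 / 0.402 = 1.235 km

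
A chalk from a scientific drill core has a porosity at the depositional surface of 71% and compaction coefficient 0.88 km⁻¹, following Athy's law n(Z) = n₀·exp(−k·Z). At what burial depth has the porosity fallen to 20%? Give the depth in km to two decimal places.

Invert Athy's law: Z = ln(n₀/n) / k
Z = ln(0.71/0.2) / 0.88 = ln(3.55) / 0.88 = 1.2669 / 0.88 = 1.440 km

1.44 km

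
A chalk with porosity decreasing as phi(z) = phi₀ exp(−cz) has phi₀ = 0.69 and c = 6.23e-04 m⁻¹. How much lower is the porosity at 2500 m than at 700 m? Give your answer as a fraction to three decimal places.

0.301

Working in km (1 km = 1000 m; c in km⁻¹ = c in m⁻¹ × 1000):
phi(0.7) = 0.69·e^(−0.623×0.7) = 0.4461
phi(2.5) = 0.69·e^(−0.623×2.5) = 0.1454
Δphi = 0.4461 − 0.1454 = 0.3008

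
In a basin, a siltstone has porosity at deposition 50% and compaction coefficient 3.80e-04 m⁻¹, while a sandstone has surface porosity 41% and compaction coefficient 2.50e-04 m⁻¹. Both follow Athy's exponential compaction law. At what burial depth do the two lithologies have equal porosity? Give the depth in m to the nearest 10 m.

1530 m

Working in km (1 km = 1000 m; β in km⁻¹ = β in m⁻¹ × 1000):
Set φ₀ₐ e^(−βₐz) = φ₀ᵦ e^(−βᵦz) ⇒ ln(φ₀ₐ/φ₀ᵦ) = (βₐ − βᵦ)·z
z = ln(0.5/0.41) / (0.38 − 0.25) = 0.1985 / 0.13 = 1.527 km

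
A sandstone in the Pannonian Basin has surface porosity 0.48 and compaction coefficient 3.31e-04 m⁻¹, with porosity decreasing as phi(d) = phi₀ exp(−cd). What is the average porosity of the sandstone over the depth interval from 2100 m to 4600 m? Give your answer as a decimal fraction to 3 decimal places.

0.163

Working in km (1 km = 1000 m; c in km⁻¹ = c in m⁻¹ × 1000):
⟨phi⟩ = (1/(d₂−d₁)) ∫ phi₀ e^(−cd) dd = phi₀·(e^(−c·d₁) − e^(−c·d₂)) / (c·(d₂−d₁))
e^(−0.331×2.1) = 0.4990; e^(−0.331×4.6) = 0.2181
⟨phi⟩ = 0.48 × (0.4990 − 0.2181) / (0.331 × 2.5) = 0.48 × 0.3394 = 0.1629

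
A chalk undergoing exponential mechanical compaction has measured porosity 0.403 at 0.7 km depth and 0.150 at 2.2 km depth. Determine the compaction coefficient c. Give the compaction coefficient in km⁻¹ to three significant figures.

0.659 km⁻¹

Athy: φ(d) = φ₀ e^(−cd) ⇒ φ₁/φ₂ = e^{c(d₂−d₁)} ⇒ c = ln(φ₁/φ₂)/(d₂−d₁)
c = ln(0.403/0.15) / (2.2 − 0.7) = ln(2.687) / 1.5 = 0.9883 / 1.5 = 0.6589 km⁻¹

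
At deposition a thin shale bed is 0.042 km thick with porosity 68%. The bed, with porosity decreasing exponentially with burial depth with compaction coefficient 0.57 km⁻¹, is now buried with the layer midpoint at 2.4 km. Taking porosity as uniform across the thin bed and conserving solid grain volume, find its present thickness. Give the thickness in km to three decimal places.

Porosity at 2.4 km: n = 0.68·exp(−0.57×2.4) = 0.1731
Solid-volume conservation: h(1−n) = h₀(1−n₀) ⇒ h = h₀·(1−n₀)/(1−n)
h = 0.042 × (1 − 0.68)/(1 − 0.1731) = 0.042 × 0.3870 = 0.0163 km

0.016 km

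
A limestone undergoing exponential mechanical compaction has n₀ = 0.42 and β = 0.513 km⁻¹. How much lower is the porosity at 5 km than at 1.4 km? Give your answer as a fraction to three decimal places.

n(1.4) = 0.42·e^(−0.513×1.4) = 0.2048
n(5) = 0.42·e^(−0.513×5) = 0.0323
Δn = 0.2048 − 0.0323 = 0.1725

0.172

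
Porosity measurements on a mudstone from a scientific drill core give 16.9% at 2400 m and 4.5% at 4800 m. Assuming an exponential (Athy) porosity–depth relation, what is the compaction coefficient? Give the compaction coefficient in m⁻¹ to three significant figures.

0.000551 m⁻¹

Working in km (1 km = 1000 m; k in km⁻¹ = k in m⁻¹ × 1000):
Athy: phi(d) = phi₀ e^(−kd) ⇒ phi₁/phi₂ = e^{k(d₂−d₁)} ⇒ k = ln(phi₁/phi₂)/(d₂−d₁)
k = ln(0.169/0.045) / (4.8 − 2.4) = ln(3.756) / 2.4 = 1.3232 / 2.4 = 0.5513 km⁻¹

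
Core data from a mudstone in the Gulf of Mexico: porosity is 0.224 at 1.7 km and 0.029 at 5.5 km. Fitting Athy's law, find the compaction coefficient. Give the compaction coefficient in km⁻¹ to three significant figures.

Athy: φ(d) = φ₀ e^(−cd) ⇒ φ₁/φ₂ = e^{c(d₂−d₁)} ⇒ c = ln(φ₁/φ₂)/(d₂−d₁)
c = ln(0.224/0.029) / (5.5 − 1.7) = ln(7.724) / 3.8 = 2.0444 / 3.8 = 0.538 km⁻¹

0.538 km⁻¹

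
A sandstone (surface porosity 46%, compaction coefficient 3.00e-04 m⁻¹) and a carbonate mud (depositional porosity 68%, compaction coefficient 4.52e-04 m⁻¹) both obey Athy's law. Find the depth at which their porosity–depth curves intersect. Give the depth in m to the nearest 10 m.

Working in km (1 km = 1000 m; k in km⁻¹ = k in m⁻¹ × 1000):
Set φ₀ₐ e^(−kₐz) = φ₀ᵦ e^(−kᵦz) ⇒ ln(φ₀ₐ/φ₀ᵦ) = (kₐ − kᵦ)·z
z = ln(0.46/0.68) / (0.3 − 0.452) = -0.3909 / -0.152 = 2.571 km

2570 m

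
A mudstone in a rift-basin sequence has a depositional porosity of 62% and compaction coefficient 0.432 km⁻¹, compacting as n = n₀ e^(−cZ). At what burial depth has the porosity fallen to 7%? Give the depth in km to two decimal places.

5.05 km

Invert Athy's law: Z = ln(n₀/n) / c
Z = ln(0.62/0.07) / 0.432 = ln(8.857) / 0.432 = 2.1812 / 0.432 = 5.049 km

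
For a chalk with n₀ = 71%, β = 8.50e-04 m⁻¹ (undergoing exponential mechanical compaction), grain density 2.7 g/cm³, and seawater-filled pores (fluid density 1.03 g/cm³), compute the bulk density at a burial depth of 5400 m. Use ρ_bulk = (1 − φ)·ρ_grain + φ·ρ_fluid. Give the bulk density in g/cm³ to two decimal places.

Working in km (1 km = 1000 m; β in km⁻¹ = β in m⁻¹ × 1000):
Porosity at depth: n = 0.71·exp(−0.85×5.4) = 0.71×0.0102 = 0.0072
Bulk density: ρ_b = (1−n)ρ_g + n·ρ_f = 0.9928×2.7 + 0.0072×1.03
       = 2.681 + 0.007 = 2.688 g/cm³

2.69 g/cm³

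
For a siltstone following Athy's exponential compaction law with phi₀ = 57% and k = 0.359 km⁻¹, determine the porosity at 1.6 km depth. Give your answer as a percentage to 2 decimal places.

32.09%

phi = phi₀·exp(−k·Z) = 0.57 × exp(−0.359 × 1.6) = 0.57 × exp(−0.5744)
  = 0.57 × 0.5630 = 0.3209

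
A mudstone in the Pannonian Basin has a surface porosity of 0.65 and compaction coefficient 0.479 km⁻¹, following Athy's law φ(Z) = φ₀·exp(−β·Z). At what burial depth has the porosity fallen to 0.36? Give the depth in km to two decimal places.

Invert Athy's law: Z = ln(φ₀/φ) / β
Z = ln(0.65/0.36) / 0.479 = ln(1.806) / 0.479 = 0.5909 / 0.479 = 1.234 km

1.23 km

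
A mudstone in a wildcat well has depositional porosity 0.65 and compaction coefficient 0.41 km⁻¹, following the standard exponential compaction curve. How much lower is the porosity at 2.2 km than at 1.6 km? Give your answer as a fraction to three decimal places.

0.074

φ(1.6) = 0.65·e^(−0.41×1.6) = 0.3373
φ(2.2) = 0.65·e^(−0.41×2.2) = 0.2637
Δφ = 0.3373 − 0.2637 = 0.0736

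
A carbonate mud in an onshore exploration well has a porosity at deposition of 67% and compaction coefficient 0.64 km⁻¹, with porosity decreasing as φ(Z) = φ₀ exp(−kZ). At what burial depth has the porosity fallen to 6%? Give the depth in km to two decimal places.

3.77 km

Invert Athy's law: Z = ln(φ₀/φ) / k
Z = ln(0.67/0.06) / 0.64 = ln(11.17) / 0.64 = 2.4129 / 0.64 = 3.770 km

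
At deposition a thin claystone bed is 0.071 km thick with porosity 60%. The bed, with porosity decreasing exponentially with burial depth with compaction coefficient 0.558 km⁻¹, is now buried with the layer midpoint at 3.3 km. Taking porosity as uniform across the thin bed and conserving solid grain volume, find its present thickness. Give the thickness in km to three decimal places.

Porosity at 3.3 km: φ = 0.6·exp(−0.558×3.3) = 0.0952
Solid-volume conservation: h(1−φ) = h₀(1−φ₀) ⇒ h = h₀·(1−φ₀)/(1−φ)
h = 0.071 × (1 − 0.6)/(1 − 0.0952) = 0.071 × 0.4421 = 0.0314 km

0.031 km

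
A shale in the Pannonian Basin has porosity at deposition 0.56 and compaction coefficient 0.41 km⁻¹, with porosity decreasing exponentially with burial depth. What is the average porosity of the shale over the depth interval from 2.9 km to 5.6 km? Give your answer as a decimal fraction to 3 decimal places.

0.103

⟨φ⟩ = (1/(z₂−z₁)) ∫ φ₀ e^(−kz) dz = φ₀·(e^(−k·z₁) − e^(−k·z₂)) / (k·(z₂−z₁))
e^(−0.41×2.9) = 0.3045; e^(−0.41×5.6) = 0.1007
⟨φ⟩ = 0.56 × (0.3045 − 0.1007) / (0.41 × 2.7) = 0.56 × 0.1842 = 0.1031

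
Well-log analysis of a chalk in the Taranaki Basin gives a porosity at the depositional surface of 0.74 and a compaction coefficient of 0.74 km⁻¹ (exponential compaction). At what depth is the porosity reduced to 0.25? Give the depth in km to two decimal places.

1.47 km

Invert Athy's law: d = ln(phi₀/phi) / c
d = ln(0.74/0.25) / 0.74 = ln(2.96) / 0.74 = 1.0852 / 0.74 = 1.466 km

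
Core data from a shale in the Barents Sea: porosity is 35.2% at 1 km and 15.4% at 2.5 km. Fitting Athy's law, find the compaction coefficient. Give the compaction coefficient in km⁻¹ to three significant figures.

Athy: φ(d) = φ₀ e^(−kd) ⇒ φ₁/φ₂ = e^{k(d₂−d₁)} ⇒ k = ln(φ₁/φ₂)/(d₂−d₁)
k = ln(0.352/0.154) / (2.5 − 1) = ln(2.286) / 1.5 = 0.8267 / 1.5 = 0.5511 km⁻¹

0.551 km⁻¹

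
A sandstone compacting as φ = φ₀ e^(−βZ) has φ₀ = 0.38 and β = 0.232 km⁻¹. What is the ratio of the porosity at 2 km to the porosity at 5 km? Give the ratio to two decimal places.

φ(Z₁)/φ(Z₂) = e^(−β·Z₁)/e^(−β·Z₂) = e^{β(Z₂−Z₁)}
= exp(0.232 × 3) = exp(0.696) = 2.0057

2.01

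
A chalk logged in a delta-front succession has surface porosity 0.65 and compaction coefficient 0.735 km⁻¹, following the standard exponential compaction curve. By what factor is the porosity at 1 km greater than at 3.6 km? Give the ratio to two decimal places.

6.76

phi(z₁)/phi(z₂) = e^(−β·z₁)/e^(−β·z₂) = e^{β(z₂−z₁)}
= exp(0.735 × 2.6) = exp(1.911) = 6.7598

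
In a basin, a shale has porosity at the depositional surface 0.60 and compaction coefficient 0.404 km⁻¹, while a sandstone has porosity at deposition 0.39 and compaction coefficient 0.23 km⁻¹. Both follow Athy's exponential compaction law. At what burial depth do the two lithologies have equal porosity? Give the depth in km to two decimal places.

2.48 km

Set phi₀ₐ e^(−cₐd) = phi₀ᵦ e^(−cᵦd) ⇒ ln(phi₀ₐ/phi₀ᵦ) = (cₐ − cᵦ)·d
d = ln(0.6/0.39) / (0.404 − 0.23) = 0.4308 / 0.174 = 2.476 km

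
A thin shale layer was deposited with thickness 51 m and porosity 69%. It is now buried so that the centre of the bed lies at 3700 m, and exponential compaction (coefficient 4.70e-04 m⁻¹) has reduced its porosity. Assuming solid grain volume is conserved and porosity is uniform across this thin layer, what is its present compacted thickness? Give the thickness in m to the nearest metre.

18 m

Working in km (1 km = 1000 m; k in km⁻¹ = k in m⁻¹ × 1000):
Porosity at 3.7 km: phi = 0.69·exp(−0.47×3.7) = 0.1212
Solid-volume conservation: h(1−phi) = h₀(1−phi₀) ⇒ h = h₀·(1−phi₀)/(1−phi)
h = 0.051 × (1 − 0.69)/(1 − 0.1212) = 0.051 × 0.3528 = 0.0180 km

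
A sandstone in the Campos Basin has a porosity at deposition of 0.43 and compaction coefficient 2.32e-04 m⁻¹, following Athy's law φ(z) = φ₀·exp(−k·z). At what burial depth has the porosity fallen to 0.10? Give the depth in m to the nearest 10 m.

6290 m

Working in km (1 km = 1000 m; k in km⁻¹ = k in m⁻¹ × 1000):
Invert Athy's law: z = ln(φ₀/φ) / k
z = ln(0.43/0.1) / 0.232 = ln(4.3) / 0.232 = 1.4586 / 0.232 = 6.287 km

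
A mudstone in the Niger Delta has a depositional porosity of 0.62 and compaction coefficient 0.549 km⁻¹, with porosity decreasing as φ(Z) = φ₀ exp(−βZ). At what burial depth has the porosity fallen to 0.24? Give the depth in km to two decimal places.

Invert Athy's law: Z = ln(φ₀/φ) / β
Z = ln(0.62/0.24) / 0.549 = ln(2.583) / 0.549 = 0.9491 / 0.549 = 1.729 km

1.73 km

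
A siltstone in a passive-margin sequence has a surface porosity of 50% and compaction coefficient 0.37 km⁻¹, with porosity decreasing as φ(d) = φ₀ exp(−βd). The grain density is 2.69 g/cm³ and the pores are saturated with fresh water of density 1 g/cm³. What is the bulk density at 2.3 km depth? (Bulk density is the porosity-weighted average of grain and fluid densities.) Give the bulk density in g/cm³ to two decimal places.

2.33 g/cm³

Porosity at depth: φ = 0.5·exp(−0.37×2.3) = 0.5×0.4270 = 0.2135
Bulk density: ρ_b = (1−φ)ρ_g + φ·ρ_f = 0.7865×2.69 + 0.2135×1
       = 2.116 + 0.213 = 2.329 g/cm³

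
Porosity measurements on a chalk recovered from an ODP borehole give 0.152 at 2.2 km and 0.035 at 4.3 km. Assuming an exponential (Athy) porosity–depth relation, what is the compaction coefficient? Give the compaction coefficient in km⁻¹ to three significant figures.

0.699 km⁻¹

Athy: n(z) = n₀ e^(−cz) ⇒ n₁/n₂ = e^{c(z₂−z₁)} ⇒ c = ln(n₁/n₂)/(z₂−z₁)
c = ln(0.152/0.035) / (4.3 − 2.2) = ln(4.343) / 2.1 = 1.4685 / 2.1 = 0.6993 km⁻¹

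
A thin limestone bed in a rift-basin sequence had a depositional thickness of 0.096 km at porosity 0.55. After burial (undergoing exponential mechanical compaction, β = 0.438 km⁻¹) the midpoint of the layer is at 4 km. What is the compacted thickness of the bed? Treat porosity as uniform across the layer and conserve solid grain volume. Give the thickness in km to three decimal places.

0.048 km

Porosity at 4 km: phi = 0.55·exp(−0.438×4) = 0.0954
Solid-volume conservation: h(1−phi) = h₀(1−phi₀) ⇒ h = h₀·(1−phi₀)/(1−phi)
h = 0.096 × (1 − 0.55)/(1 − 0.0954) = 0.096 × 0.4974 = 0.0478 km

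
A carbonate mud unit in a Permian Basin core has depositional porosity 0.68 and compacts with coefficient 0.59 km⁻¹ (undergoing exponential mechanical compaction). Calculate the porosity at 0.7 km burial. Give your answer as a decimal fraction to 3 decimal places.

φ = φ₀·exp(−c·Z) = 0.68 × exp(−0.59 × 0.7) = 0.68 × exp(−0.413)
  = 0.68 × 0.6617 = 0.4499

0.450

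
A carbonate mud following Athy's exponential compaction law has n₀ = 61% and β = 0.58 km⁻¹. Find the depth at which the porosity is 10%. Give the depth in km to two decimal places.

3.12 km

Invert Athy's law: z = ln(n₀/n) / β
z = ln(0.61/0.1) / 0.58 = ln(6.1) / 0.58 = 1.8083 / 0.58 = 3.118 km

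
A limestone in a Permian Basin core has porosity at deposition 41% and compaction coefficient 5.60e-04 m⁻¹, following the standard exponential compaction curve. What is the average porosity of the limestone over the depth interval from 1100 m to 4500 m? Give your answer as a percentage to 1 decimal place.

Working in km (1 km = 1000 m; β in km⁻¹ = β in m⁻¹ × 1000):
⟨phi⟩ = (1/(Z₂−Z₁)) ∫ phi₀ e^(−βZ) dZ = phi₀·(e^(−β·Z₁) − e^(−β·Z₂)) / (β·(Z₂−Z₁))
e^(−0.56×1.1) = 0.5401; e^(−0.56×4.5) = 0.0805
⟨phi⟩ = 0.41 × (0.5401 − 0.0805) / (0.56 × 3.4) = 0.41 × 0.2414 = 0.0990

9.9%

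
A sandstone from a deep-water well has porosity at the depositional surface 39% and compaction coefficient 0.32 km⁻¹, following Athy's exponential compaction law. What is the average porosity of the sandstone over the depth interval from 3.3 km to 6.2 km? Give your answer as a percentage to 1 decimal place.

⟨φ⟩ = (1/(d₂−d₁)) ∫ φ₀ e^(−βd) dd = φ₀·(e^(−β·d₁) − e^(−β·d₂)) / (β·(d₂−d₁))
e^(−0.32×3.3) = 0.3478; e^(−0.32×6.2) = 0.1375
⟨φ⟩ = 0.39 × (0.3478 − 0.1375) / (0.32 × 2.9) = 0.39 × 0.2266 = 0.0884

8.8%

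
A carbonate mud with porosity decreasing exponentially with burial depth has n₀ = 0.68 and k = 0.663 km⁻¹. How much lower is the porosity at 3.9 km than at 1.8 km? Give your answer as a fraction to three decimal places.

n(1.8) = 0.68·e^(−0.663×1.8) = 0.2062
n(3.9) = 0.68·e^(−0.663×3.9) = 0.0512
Δn = 0.2062 − 0.0512 = 0.1549

0.155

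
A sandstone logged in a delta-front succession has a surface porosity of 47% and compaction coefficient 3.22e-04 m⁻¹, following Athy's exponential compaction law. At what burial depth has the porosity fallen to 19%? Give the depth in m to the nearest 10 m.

Working in km (1 km = 1000 m; c in km⁻¹ = c in m⁻¹ × 1000):
Invert Athy's law: Z = ln(phi₀/phi) / c
Z = ln(0.47/0.19) / 0.322 = ln(2.474) / 0.322 = 0.9057 / 0.322 = 2.813 km

2810 m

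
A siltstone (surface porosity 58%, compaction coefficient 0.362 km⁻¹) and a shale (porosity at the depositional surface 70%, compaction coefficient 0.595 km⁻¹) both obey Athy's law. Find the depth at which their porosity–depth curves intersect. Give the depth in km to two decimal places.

Set φ₀ₐ e^(−kₐd) = φ₀ᵦ e^(−kᵦd) ⇒ ln(φ₀ₐ/φ₀ᵦ) = (kₐ − kᵦ)·d
d = ln(0.58/0.7) / (0.362 − 0.595) = -0.1881 / -0.233 = 0.807 km

0.81 km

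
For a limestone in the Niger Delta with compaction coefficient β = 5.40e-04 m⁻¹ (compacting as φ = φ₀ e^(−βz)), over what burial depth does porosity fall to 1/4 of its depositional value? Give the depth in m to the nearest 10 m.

Working in km (1 km = 1000 m; β in km⁻¹ = β in m⁻¹ × 1000):
φ/φ₀ = 1/4 ⇒ exp(−β·z) = 1/4 ⇒ z = ln(4) / β
z = 1.3863 / 0.54 = 2.567 km

2570 m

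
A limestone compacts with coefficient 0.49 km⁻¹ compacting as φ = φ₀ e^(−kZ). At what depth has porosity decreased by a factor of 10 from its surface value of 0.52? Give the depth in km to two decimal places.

φ/φ₀ = 1/10 ⇒ exp(−k·Z) = 1/10 ⇒ Z = ln(10) / k
Z = 2.3026 / 0.49 = 4.699 km

4.70 km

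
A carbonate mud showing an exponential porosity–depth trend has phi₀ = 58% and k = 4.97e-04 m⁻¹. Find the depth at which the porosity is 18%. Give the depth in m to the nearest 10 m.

2350 m

Working in km (1 km = 1000 m; k in km⁻¹ = k in m⁻¹ × 1000):
Invert Athy's law: d = ln(phi₀/phi) / k
d = ln(0.58/0.18) / 0.497 = ln(3.222) / 0.497 = 1.1701 / 0.497 = 2.354 km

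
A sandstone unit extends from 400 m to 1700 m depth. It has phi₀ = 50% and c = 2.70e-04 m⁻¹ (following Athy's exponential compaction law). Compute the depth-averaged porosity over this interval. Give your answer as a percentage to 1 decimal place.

Working in km (1 km = 1000 m; c in km⁻¹ = c in m⁻¹ × 1000):
⟨phi⟩ = (1/(Z₂−Z₁)) ∫ phi₀ e^(−cZ) dZ = phi₀·(e^(−c·Z₁) − e^(−c·Z₂)) / (c·(Z₂−Z₁))
e^(−0.27×0.4) = 0.8976; e^(−0.27×1.7) = 0.6319
⟨phi⟩ = 0.5 × (0.8976 − 0.6319) / (0.27 × 1.3) = 0.5 × 0.7570 = 0.3785

37.9%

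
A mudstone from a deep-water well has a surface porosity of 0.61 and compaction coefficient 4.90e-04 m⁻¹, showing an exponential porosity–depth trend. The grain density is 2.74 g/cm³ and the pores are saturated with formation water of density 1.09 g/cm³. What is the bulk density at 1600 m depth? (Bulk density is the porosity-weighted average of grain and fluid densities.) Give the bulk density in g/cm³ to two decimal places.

Working in km (1 km = 1000 m; β in km⁻¹ = β in m⁻¹ × 1000):
Porosity at depth: n = 0.61·exp(−0.49×1.6) = 0.61×0.4566 = 0.2785
Bulk density: ρ_b = (1−n)ρ_g + n·ρ_f = 0.7215×2.74 + 0.2785×1.09
       = 1.977 + 0.304 = 2.280 g/cm³

2.28 g/cm³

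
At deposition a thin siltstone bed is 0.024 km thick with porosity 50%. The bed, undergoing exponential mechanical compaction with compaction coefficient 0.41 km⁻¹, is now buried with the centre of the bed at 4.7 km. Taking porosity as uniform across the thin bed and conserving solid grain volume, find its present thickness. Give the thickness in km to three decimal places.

Porosity at 4.7 km: phi = 0.5·exp(−0.41×4.7) = 0.0728
Solid-volume conservation: h(1−phi) = h₀(1−phi₀) ⇒ h = h₀·(1−phi₀)/(1−phi)
h = 0.024 × (1 − 0.5)/(1 − 0.0728) = 0.024 × 0.5393 = 0.0129 km

0.013 km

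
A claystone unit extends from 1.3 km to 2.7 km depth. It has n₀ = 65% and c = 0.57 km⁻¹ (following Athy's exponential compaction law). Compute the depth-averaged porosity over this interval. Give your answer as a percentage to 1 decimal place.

⟨n⟩ = (1/(z₂−z₁)) ∫ n₀ e^(−cz) dz = n₀·(e^(−c·z₁) − e^(−c·z₂)) / (c·(z₂−z₁))
e^(−0.57×1.3) = 0.4766; e^(−0.57×2.7) = 0.2146
⟨n⟩ = 0.65 × (0.4766 − 0.2146) / (0.57 × 1.4) = 0.65 × 0.3284 = 0.2134

21.3%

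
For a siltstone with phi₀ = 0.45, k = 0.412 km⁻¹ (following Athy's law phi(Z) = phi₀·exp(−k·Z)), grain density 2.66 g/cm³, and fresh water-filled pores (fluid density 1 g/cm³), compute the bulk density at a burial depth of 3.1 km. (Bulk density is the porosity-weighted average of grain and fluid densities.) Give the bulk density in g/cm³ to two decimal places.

Porosity at depth: phi = 0.45·exp(−0.412×3.1) = 0.45×0.2788 = 0.1255
Bulk density: ρ_b = (1−phi)ρ_g + phi·ρ_f = 0.8745×2.66 + 0.1255×1
       = 2.326 + 0.125 = 2.452 g/cm³

2.45 g/cm³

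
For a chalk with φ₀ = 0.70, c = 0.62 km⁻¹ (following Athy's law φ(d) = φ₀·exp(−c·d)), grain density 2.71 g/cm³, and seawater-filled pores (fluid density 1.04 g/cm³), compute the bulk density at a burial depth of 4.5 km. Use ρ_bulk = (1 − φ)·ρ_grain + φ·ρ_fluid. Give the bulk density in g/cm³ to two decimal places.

Porosity at depth: φ = 0.7·exp(−0.62×4.5) = 0.7×0.0614 = 0.0430
Bulk density: ρ_b = (1−φ)ρ_g + φ·ρ_f = 0.9570×2.71 + 0.0430×1.04
       = 2.593 + 0.045 = 2.638 g/cm³

2.64 g/cm³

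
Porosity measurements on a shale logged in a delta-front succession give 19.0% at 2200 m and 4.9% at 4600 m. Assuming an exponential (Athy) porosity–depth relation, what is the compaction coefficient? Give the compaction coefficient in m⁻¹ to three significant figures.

0.000565 m⁻¹

Working in km (1 km = 1000 m; c in km⁻¹ = c in m⁻¹ × 1000):
Athy: phi(z) = phi₀ e^(−cz) ⇒ phi₁/phi₂ = e^{c(z₂−z₁)} ⇒ c = ln(phi₁/phi₂)/(z₂−z₁)
c = ln(0.19/0.049) / (4.6 − 2.2) = ln(3.878) / 2.4 = 1.3552 / 2.4 = 0.5647 km⁻¹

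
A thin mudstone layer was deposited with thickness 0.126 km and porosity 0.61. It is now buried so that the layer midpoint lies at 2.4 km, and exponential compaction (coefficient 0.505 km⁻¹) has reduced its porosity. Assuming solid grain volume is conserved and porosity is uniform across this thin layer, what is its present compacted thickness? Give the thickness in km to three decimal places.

Porosity at 2.4 km: φ = 0.61·exp(−0.505×2.4) = 0.1815
Solid-volume conservation: h(1−φ) = h₀(1−φ₀) ⇒ h = h₀·(1−φ₀)/(1−φ)
h = 0.126 × (1 − 0.61)/(1 − 0.1815) = 0.126 × 0.4765 = 0.0600 km

0.060 km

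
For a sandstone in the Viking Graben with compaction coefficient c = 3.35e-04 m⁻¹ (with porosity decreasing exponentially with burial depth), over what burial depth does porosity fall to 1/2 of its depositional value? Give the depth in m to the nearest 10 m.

Working in km (1 km = 1000 m; c in km⁻¹ = c in m⁻¹ × 1000):
φ/φ₀ = 1/2 ⇒ exp(−c·Z) = 1/2 ⇒ Z = ln(2) / c
Z = 0.6931 / 0.335 = 2.069 km

2070 m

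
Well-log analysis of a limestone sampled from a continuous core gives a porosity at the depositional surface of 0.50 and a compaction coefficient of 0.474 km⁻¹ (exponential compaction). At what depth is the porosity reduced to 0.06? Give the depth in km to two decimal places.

Invert Athy's law: z = ln(phi₀/phi) / c
z = ln(0.5/0.06) / 0.474 = ln(8.333) / 0.474 = 2.1203 / 0.474 = 4.473 km

4.47 km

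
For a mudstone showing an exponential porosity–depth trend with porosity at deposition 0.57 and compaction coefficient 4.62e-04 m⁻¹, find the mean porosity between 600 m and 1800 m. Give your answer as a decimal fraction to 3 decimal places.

0.332

Working in km (1 km = 1000 m; k in km⁻¹ = k in m⁻¹ × 1000):
⟨phi⟩ = (1/(Z₂−Z₁)) ∫ phi₀ e^(−kZ) dZ = phi₀·(e^(−k·Z₁) − e^(−k·Z₂)) / (k·(Z₂−Z₁))
e^(−0.462×0.6) = 0.7579; e^(−0.462×1.8) = 0.4354
⟨phi⟩ = 0.57 × (0.7579 − 0.4354) / (0.462 × 1.2) = 0.57 × 0.5818 = 0.3316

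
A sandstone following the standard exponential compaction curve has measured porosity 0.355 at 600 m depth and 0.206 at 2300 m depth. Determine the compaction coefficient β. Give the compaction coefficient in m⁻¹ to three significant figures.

Working in km (1 km = 1000 m; β in km⁻¹ = β in m⁻¹ × 1000):
Athy: φ(d) = φ₀ e^(−βd) ⇒ φ₁/φ₂ = e^{β(d₂−d₁)} ⇒ β = ln(φ₁/φ₂)/(d₂−d₁)
β = ln(0.355/0.206) / (2.3 − 0.6) = ln(1.723) / 1.7 = 0.5442 / 1.7 = 0.3201 km⁻¹

0.000320 m⁻¹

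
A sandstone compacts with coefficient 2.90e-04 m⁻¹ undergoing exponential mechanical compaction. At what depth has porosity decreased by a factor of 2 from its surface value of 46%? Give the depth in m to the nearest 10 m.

2390 m

Working in km (1 km = 1000 m; k in km⁻¹ = k in m⁻¹ × 1000):
n/n₀ = 1/2 ⇒ exp(−k·z) = 1/2 ⇒ z = ln(2) / k
z = 0.6931 / 0.29 = 2.390 km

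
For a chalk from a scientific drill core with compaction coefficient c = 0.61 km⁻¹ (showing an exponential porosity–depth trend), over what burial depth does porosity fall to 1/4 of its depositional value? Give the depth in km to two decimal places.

2.27 km

n/n₀ = 1/4 ⇒ exp(−c·Z) = 1/4 ⇒ Z = ln(4) / c
Z = 1.3863 / 0.61 = 2.273 km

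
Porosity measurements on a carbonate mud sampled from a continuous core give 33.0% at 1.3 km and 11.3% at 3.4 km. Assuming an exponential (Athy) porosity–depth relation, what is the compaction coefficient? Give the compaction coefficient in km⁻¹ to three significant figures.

Athy: φ(z) = φ₀ e^(−βz) ⇒ φ₁/φ₂ = e^{β(z₂−z₁)} ⇒ β = ln(φ₁/φ₂)/(z₂−z₁)
β = ln(0.33/0.113) / (3.4 − 1.3) = ln(2.92) / 2.1 = 1.0717 / 2.1 = 0.5103 km⁻¹

0.510 km⁻¹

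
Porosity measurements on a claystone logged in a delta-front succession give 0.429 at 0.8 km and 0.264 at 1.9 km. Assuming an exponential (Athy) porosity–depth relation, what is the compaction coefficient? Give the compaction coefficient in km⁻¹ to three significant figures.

0.441 km⁻¹

Athy: n(Z) = n₀ e^(−kZ) ⇒ n₁/n₂ = e^{k(Z₂−Z₁)} ⇒ k = ln(n₁/n₂)/(Z₂−Z₁)
k = ln(0.429/0.264) / (1.9 − 0.8) = ln(1.625) / 1.1 = 0.4855 / 1.1 = 0.4414 km⁻¹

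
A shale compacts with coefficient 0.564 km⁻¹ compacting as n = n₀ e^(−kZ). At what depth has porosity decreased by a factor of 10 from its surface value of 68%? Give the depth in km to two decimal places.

n/n₀ = 1/10 ⇒ exp(−k·Z) = 1/10 ⇒ Z = ln(10) / k
Z = 2.3026 / 0.564 = 4.083 km

4.08 km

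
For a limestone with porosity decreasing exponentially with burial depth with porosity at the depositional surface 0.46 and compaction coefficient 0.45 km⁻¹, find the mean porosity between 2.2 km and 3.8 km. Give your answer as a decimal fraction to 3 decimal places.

0.122

⟨phi⟩ = (1/(z₂−z₁)) ∫ phi₀ e^(−βz) dz = phi₀·(e^(−β·z₁) − e^(−β·z₂)) / (β·(z₂−z₁))
e^(−0.45×2.2) = 0.3716; e^(−0.45×3.8) = 0.1809
⟨phi⟩ = 0.46 × (0.3716 − 0.1809) / (0.45 × 1.6) = 0.46 × 0.2649 = 0.1218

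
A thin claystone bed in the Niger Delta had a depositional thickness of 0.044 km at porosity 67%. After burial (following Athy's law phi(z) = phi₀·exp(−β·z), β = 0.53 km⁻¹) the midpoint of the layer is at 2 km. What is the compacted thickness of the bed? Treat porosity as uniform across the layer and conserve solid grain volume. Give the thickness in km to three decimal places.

0.019 km

Porosity at 2 km: phi = 0.67·exp(−0.53×2) = 0.2321
Solid-volume conservation: h(1−phi) = h₀(1−phi₀) ⇒ h = h₀·(1−phi₀)/(1−phi)
h = 0.044 × (1 − 0.67)/(1 − 0.2321) = 0.044 × 0.4298 = 0.0189 km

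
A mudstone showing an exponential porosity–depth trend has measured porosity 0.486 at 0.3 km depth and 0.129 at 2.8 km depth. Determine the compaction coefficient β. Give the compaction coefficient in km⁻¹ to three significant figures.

Athy: phi(Z) = phi₀ e^(−βZ) ⇒ phi₁/phi₂ = e^{β(Z₂−Z₁)} ⇒ β = ln(phi₁/phi₂)/(Z₂−Z₁)
β = ln(0.486/0.129) / (2.8 − 0.3) = ln(3.767) / 2.5 = 1.3264 / 2.5 = 0.5306 km⁻¹

0.531 km⁻¹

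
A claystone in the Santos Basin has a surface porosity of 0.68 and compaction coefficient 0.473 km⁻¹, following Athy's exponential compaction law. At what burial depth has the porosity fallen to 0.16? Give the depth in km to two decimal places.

Invert Athy's law: Z = ln(φ₀/φ) / k
Z = ln(0.68/0.16) / 0.473 = ln(4.25) / 0.473 = 1.4469 / 0.473 = 3.059 km

3.06 km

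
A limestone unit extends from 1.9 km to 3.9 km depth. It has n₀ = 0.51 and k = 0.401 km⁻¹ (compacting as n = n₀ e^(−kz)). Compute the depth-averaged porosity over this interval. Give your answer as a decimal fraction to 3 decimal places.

0.164

⟨n⟩ = (1/(z₂−z₁)) ∫ n₀ e^(−kz) dz = n₀·(e^(−k·z₁) − e^(−k·z₂)) / (k·(z₂−z₁))
e^(−0.401×1.9) = 0.4668; e^(−0.401×3.9) = 0.2093
⟨n⟩ = 0.51 × (0.4668 − 0.2093) / (0.401 × 2) = 0.51 × 0.3210 = 0.1637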